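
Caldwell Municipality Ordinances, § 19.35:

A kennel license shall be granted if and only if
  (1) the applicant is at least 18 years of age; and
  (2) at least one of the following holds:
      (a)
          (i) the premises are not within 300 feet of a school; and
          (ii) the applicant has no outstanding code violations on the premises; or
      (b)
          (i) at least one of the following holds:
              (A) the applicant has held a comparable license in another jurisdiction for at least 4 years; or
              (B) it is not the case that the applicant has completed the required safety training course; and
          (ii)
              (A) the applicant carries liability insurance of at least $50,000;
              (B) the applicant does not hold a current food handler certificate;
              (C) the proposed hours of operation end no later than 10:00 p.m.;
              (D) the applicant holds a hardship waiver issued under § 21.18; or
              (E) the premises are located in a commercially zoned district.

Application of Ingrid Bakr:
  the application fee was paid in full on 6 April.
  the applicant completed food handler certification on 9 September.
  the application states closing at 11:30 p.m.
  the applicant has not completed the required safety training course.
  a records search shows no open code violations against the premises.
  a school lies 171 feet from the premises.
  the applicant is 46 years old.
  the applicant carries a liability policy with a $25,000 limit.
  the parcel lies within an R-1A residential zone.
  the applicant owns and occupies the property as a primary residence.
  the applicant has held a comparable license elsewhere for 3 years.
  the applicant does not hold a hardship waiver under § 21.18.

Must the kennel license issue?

No — denied.

(1) age ≥ 18 — met.
(i) ≥300 ft from school — not met.
(ii) no code violations — holds.
(a) = F AND T = false.
(A) prior license ≥ 4 yr — not met.
(B) not (safety training) — met.
(i) = F OR T = true.
(A) insurance ≥ $50,000 — not met.
(B) not (food handler cert.) — not met.
(C) closes by 10 p.m. — not met.
(D) hardship waiver — not satisfied.
(E) commercially zoned — not met.
(ii) = F OR F OR F OR F OR F = false.
So (b) is not satisfied (T AND F).
So (2) is not satisfied (F OR F).
Overall = T AND F = false.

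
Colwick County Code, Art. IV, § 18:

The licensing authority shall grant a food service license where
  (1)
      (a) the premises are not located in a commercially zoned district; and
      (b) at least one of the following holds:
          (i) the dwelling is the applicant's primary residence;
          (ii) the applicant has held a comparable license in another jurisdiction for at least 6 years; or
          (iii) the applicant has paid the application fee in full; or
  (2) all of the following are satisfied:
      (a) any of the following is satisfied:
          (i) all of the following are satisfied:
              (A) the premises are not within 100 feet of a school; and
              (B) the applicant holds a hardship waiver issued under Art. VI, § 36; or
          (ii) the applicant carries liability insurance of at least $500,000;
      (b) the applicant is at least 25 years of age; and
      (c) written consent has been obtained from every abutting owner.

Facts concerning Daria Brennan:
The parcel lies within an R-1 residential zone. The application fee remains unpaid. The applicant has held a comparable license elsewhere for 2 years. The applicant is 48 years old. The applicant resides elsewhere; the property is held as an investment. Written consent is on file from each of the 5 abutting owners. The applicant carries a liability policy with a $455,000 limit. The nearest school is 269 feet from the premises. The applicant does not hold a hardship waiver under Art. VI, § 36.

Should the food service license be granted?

No — denied.

(a) not (commercially zoned) — met.
(i) primary residence — not satisfied.
(ii) prior license ≥ 6 yr — fails.
(iii) fee paid — not met.
So (b) is not satisfied (F OR F OR F).
(1): T AND F → false.
(A) ≥100 ft from school — satisfied.
(B) hardship waiver — fails.
(i): T AND F → false.
(ii) insurance ≥ $500,000 — fails.
(a) = F OR F = false.
(b) age ≥ 25 — met.
(c) all abutters consent — met.
(2) = F AND T AND T = false.
Overall = F OR F = false.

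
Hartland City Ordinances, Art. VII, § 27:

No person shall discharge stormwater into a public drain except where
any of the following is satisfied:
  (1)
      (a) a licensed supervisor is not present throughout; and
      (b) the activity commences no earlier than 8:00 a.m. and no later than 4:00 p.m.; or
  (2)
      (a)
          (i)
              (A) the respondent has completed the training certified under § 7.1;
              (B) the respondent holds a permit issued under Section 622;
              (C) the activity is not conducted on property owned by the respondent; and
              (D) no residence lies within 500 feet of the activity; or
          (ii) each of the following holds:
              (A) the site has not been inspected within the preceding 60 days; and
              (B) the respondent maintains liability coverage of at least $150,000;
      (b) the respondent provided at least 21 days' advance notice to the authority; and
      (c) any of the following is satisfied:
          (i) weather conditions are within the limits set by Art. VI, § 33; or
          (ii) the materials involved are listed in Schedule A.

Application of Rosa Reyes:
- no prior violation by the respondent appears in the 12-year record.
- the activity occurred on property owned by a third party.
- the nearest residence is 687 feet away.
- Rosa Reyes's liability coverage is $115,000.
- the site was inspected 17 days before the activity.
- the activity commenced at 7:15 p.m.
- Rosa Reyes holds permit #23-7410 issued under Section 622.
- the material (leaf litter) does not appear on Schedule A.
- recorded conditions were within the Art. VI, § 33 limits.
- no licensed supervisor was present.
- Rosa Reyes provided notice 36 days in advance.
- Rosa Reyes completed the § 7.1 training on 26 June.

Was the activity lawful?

Yes — lawful.

(a) not (supervisor present) — satisfied.
(b) start within hours — not met.
So (1) is not satisfied (T AND F).
(A) training certified — met.
(B) holds permit — satisfied.
(C) not (own property) — met.
(D) no residence in 500 ft — met.
So (i) is satisfied (T AND T AND T AND T).
(A) not (site inspected) — not satisfied.
(B) coverage ≥ $150,000 — fails.
(ii) = F AND F = false.
(a): T OR F → true.
(b) ≥21 days' notice — satisfied.
(i) weather ok — holds.
(ii) Schedule A material — fails.
(c): T OR F → true.
(2): T AND T AND T → true.
Overall = F OR T = true.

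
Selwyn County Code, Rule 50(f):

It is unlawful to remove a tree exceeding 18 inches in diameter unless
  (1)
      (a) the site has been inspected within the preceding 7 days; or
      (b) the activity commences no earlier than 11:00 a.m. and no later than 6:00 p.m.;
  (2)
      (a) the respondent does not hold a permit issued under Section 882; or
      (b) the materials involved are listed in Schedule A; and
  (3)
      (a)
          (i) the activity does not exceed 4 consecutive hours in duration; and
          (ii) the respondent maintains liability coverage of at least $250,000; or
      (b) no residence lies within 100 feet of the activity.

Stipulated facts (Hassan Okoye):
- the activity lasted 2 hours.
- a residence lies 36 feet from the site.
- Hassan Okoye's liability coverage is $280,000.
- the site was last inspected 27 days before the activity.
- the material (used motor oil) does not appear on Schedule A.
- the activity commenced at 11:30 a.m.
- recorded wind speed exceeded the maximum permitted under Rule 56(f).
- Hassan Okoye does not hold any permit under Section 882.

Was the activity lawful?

Yes — lawful.

(a) site inspected — fails.
(b) start within hours — met.
So (1) is satisfied (F OR T).
(a) not (holds permit) — met.
(b) Schedule A material — not met.
So (2) is satisfied (T OR F).
(i) ≤ 4 hrs duration — holds.
(ii) coverage ≥ $250,000 — met.
(a): T AND T → true.
(b) no residence in 100 ft — not satisfied.
(3) = T OR F = true.
So Overall is satisfied (T AND T AND T).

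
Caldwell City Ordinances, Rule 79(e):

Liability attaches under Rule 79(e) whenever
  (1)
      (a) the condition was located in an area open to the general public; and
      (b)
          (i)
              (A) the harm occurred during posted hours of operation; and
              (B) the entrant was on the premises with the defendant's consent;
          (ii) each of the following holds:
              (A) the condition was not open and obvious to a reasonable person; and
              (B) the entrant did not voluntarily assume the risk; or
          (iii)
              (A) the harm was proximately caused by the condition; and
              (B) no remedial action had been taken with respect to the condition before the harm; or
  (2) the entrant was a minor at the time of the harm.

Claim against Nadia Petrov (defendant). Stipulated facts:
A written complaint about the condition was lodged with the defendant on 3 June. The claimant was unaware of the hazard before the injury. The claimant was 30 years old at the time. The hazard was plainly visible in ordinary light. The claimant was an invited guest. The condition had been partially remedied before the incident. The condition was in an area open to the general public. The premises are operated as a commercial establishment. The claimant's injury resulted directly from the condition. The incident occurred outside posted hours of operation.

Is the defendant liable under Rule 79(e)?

No — not liable.

(a) public area — satisfied.
(A) during posted hours — fails.
(B) consent to enter — satisfied.
(i): F AND T → false.
(A) not open/obvious — not met.
(B) no assumed risk — met.
So (ii) is not satisfied (F AND T).
(A) proximate cause — met.
(B) no remedial action — not satisfied.
So (iii) is not satisfied (T AND F).
(b): F OR F OR F → false.
(1) = T AND F = false.
(2) entrant a minor — not satisfied.
Overall: F OR F → false.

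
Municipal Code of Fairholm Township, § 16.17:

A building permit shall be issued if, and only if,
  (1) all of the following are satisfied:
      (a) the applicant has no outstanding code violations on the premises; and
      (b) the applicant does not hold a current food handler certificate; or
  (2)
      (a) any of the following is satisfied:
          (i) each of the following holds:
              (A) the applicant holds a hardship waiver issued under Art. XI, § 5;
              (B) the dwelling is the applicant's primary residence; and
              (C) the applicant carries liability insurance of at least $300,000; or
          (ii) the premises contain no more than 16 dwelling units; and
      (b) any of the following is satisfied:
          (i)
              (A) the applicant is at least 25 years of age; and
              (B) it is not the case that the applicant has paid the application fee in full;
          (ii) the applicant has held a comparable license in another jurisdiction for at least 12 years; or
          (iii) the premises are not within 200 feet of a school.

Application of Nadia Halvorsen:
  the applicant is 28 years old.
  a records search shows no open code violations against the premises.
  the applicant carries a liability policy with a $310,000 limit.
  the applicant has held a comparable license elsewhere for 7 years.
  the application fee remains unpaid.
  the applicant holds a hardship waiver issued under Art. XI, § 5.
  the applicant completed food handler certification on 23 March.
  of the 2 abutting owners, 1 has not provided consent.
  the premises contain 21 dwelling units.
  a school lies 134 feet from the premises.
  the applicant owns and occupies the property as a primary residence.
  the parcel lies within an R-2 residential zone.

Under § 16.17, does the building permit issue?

(a) no code violations — satisfied.
(b) not (food handler cert.) — not met.
(1) = T AND F = false.
(A) hardship waiver — holds.
(B) primary residence — holds.
(C) insurance ≥ $300,000 — satisfied.
(i) = T AND T AND T = true.
(ii) ≤ 16 units — not met.
So (a) is satisfied (T OR F).
(A) age ≥ 25 — satisfied.
(B) not (fee paid) — met.
(i): T AND T → true.
(ii) prior license ≥ 12 yr — not met.
(iii) ≥200 ft from school — not satisfied.
(b): T OR F OR F → true.
(2) = T AND T = true.
Overall = F OR T = true.

Yes — granted.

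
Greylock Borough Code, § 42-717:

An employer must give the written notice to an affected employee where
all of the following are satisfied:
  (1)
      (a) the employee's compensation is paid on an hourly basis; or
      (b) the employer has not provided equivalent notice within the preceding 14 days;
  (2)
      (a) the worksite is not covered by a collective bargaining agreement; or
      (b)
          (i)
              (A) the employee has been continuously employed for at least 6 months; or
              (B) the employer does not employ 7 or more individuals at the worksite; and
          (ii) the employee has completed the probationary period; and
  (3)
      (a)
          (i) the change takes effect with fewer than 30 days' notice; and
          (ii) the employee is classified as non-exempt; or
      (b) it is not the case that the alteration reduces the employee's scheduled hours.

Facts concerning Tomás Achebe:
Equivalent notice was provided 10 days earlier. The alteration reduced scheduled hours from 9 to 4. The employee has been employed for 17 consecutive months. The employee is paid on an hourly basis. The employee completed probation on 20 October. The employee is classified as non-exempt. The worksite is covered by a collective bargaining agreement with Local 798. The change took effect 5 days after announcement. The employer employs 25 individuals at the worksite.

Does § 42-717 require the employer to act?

(a) hourly-paid — satisfied.
(b) no recent notice — not met.
So (1) is satisfied (T OR F).
(a) no CBA — fails.
(A) tenure ≥ 6 mo. — satisfied.
(B) not (≥ 7 at site) — not met.
(i) = T OR F = true.
(ii) past probation — met.
(b) = T AND T = true.
(2) = F OR T = true.
(i) < 30 days' notice — holds.
(ii) non-exempt — satisfied.
So (a) is satisfied (T AND T).
(b) not (hours reduced) — fails.
(3) = T OR F = true.
Overall: T AND T AND T → true.

Yes — required.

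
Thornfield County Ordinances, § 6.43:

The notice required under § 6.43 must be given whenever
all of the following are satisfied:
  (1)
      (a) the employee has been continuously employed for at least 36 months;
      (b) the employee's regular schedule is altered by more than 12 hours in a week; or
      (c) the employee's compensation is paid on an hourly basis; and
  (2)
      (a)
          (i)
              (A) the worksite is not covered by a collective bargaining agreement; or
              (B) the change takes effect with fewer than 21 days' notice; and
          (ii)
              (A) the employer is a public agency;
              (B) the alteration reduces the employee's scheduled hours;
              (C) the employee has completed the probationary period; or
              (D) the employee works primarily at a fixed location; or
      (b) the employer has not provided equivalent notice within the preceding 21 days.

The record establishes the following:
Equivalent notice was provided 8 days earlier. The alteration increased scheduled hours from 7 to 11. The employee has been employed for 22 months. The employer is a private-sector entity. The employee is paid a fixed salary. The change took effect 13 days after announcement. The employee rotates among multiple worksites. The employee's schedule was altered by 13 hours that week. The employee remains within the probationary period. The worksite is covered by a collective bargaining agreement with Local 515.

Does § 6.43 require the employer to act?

(a) tenure ≥ 36 mo. — not satisfied.
(b) schedule shift > 12h — met.
(c) hourly-paid — not met.
(1) = F OR T OR F = true.
(A) no CBA — fails.
(B) < 21 days' notice — holds.
(i): F OR T → true.
(A) public agency — not met.
(B) hours reduced — fails.
(C) past probation — not satisfied.
(D) fixed location — not satisfied.
So (ii) is not satisfied (F OR F OR F OR F).
(a) = T AND F = false.
(b) no recent notice — not met.
(2) = F OR F = false.
So Overall is not satisfied (T AND F).

No — not required.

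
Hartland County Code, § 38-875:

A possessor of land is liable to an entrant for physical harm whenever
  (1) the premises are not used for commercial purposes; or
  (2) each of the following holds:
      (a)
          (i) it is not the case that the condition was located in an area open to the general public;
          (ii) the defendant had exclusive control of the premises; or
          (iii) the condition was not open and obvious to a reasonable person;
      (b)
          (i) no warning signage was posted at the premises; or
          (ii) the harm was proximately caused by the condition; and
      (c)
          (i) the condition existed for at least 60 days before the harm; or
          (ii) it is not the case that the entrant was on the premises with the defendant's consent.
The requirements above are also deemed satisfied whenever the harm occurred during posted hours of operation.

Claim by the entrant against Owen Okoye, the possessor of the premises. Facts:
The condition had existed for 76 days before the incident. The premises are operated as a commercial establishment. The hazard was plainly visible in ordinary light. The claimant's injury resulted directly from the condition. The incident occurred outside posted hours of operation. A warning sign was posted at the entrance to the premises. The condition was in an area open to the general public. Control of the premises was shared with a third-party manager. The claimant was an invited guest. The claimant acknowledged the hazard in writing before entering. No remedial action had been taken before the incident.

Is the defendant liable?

(1) not (commercial use) — not met.
(i) not (public area) — not satisfied.
(ii) exclusive control — fails.
(iii) not open/obvious — not satisfied.
(a): F OR F OR F → false.
(i) no signage posted — not met.
(ii) proximate cause — satisfied.
So (b) is satisfied (F OR T).
(i) condition ≥60 days old — satisfied.
(ii) not (consent to enter) — not satisfied.
So (c) is satisfied (T OR F).
So (2) is not satisfied (F AND T AND T).
So Overall is not satisfied (F OR F).
Exception (during posted hours) — not satisfied.
Result: main false OR exception false → false.

No — not liable.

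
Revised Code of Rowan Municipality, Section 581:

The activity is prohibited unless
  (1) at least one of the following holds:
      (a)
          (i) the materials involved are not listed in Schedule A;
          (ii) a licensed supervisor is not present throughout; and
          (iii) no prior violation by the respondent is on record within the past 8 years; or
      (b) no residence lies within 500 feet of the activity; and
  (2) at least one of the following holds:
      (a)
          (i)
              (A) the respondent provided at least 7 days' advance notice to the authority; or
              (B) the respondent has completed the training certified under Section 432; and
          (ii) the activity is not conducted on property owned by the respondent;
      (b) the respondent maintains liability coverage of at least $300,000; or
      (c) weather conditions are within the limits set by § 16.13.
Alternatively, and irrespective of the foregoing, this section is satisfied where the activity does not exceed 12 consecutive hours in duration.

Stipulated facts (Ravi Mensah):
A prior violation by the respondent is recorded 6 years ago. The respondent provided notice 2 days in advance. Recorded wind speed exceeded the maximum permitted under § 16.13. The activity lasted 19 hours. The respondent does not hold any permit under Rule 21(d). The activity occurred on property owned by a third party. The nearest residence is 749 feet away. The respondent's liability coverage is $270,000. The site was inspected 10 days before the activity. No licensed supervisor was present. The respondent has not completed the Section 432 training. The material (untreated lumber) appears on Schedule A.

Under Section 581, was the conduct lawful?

(i) not (Schedule A material) — not satisfied.
(ii) not (supervisor present) — met.
(iii) no prior violation — not met.
(a): F AND T AND F → false.
(b) no residence in 500 ft — met.
So (1) is satisfied (F OR T).
(A) ≥7 days' notice — fails.
(B) training certified — not met.
So (i) is not satisfied (F OR F).
(ii) not (own property) — satisfied.
(a): F AND T → false.
(b) coverage ≥ $300,000 — not satisfied.
(c) weather ok — fails.
So (2) is not satisfied (F OR F OR F).
Overall: T AND F → false.
Exception (≤ 12 hrs duration) — not satisfied.
Result: main false OR exception false → false.

No — unlawful.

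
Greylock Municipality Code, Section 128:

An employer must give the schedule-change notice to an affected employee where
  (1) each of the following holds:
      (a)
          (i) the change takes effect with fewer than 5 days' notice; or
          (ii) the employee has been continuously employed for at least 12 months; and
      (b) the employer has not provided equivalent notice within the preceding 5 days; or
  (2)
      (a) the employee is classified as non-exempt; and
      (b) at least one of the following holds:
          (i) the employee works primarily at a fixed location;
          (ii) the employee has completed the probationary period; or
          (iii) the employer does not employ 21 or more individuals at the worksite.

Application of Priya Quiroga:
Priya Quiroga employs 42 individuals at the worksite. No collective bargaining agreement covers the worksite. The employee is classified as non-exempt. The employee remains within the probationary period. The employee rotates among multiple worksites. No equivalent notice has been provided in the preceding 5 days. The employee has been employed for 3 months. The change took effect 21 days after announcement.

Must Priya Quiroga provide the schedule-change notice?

(i) < 5 days' notice — fails.
(ii) tenure ≥ 12 mo. — fails.
So (a) is not satisfied (F OR F).
(b) no recent notice — satisfied.
(1): F AND T → false.
(a) non-exempt — met.
(i) fixed location — not satisfied.
(ii) past probation — not satisfied.
(iii) not (≥ 21 at site) — fails.
So (b) is not satisfied (F OR F OR F).
(2) = T AND F = false.
Overall: F OR F → false.

No — not required.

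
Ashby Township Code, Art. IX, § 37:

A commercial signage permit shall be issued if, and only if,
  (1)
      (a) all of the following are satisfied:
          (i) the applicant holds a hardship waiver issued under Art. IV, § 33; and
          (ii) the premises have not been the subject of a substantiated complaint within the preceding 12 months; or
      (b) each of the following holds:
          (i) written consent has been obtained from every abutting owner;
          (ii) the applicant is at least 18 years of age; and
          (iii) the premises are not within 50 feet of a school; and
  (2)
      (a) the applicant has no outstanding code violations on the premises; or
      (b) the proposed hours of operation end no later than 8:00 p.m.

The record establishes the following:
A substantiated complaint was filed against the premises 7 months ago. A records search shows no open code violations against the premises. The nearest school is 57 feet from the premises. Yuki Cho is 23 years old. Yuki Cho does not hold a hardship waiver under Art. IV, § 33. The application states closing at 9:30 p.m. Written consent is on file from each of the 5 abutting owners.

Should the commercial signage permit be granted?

(i) hardship waiver — not satisfied.
(ii) no complaint in 12 mo. — not satisfied.
(a) = F AND F = false.
(i) all abutters consent — holds.
(ii) age ≥ 18 — met.
(iii) ≥50 ft from school — satisfied.
So (b) is satisfied (T AND T AND T).
(1) = F OR T = true.
(a) no code violations — satisfied.
(b) closes by 8 p.m. — fails.
(2) = T OR F = true.
Overall = T AND T = true.

Yes — granted.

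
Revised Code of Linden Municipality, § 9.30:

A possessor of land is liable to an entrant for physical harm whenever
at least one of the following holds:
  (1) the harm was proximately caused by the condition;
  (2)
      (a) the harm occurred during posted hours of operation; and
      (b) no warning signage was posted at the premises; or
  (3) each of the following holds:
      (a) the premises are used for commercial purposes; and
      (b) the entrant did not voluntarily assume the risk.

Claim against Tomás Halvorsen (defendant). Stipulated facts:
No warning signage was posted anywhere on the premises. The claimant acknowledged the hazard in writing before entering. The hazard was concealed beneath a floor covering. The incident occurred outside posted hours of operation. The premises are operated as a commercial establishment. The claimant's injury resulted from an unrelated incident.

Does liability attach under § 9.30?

(1) proximate cause — not met.
(a) during posted hours — not satisfied.
(b) no signage posted — met.
(2): F AND T → false.
(a) commercial use — satisfied.
(b) no assumed risk — not satisfied.
(3): T AND F → false.
So Overall is not satisfied (F OR F OR F).

No — not liable.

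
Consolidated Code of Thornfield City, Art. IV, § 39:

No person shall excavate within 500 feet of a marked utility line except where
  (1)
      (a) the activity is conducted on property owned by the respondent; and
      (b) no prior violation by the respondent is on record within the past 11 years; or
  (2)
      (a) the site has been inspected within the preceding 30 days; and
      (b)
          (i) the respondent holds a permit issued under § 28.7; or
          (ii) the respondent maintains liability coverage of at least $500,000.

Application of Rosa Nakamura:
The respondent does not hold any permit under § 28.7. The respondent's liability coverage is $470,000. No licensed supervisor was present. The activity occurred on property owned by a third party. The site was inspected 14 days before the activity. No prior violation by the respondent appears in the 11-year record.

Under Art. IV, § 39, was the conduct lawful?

(a) own property — not satisfied.
(b) no prior violation — satisfied.
So (1) is not satisfied (F AND T).
(a) site inspected — satisfied.
(i) holds permit — not met.
(ii) coverage ≥ $500,000 — not satisfied.
(b): F OR F → false.
(2) = T AND F = false.
Overall: F OR F → false.

No — unlawful.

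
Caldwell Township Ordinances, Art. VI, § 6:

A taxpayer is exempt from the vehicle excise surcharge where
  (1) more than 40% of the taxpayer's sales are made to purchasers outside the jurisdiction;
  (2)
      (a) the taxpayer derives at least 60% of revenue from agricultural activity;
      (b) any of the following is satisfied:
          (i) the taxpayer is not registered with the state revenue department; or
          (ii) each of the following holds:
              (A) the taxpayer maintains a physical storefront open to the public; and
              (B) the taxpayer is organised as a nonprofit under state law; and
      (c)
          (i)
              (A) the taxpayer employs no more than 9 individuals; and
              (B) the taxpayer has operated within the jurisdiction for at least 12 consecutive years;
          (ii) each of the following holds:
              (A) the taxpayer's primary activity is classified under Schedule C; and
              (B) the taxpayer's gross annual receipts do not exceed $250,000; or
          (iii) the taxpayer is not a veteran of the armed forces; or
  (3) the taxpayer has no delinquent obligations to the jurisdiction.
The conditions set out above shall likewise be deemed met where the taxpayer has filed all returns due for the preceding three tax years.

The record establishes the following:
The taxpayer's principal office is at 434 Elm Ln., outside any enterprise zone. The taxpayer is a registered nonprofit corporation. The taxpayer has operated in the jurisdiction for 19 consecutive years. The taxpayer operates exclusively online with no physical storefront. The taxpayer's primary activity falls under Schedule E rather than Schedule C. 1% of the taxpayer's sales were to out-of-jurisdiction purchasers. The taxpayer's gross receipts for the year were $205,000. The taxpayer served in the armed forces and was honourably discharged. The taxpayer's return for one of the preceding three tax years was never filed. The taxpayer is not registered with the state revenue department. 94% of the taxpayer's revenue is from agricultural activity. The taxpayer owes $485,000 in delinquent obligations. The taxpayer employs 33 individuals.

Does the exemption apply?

(1) >40% out-of-jur. sales — not satisfied.
(a) ≥60% agricultural — holds.
(i) not (state-registered) — satisfied.
(A) has storefront — fails.
(B) nonprofit — satisfied.
(ii): F AND T → false.
(b) = T OR F = true.
(A) ≤ 9 employees — not met.
(B) ≥ 12 yrs in jurisdiction — holds.
(i): F AND T → false.
(A) Schedule C activity — not met.
(B) receipts ≤ $250,000 — met.
So (ii) is not satisfied (F AND T).
(iii) not (veteran) — not satisfied.
So (c) is not satisfied (F OR F OR F).
(2): T AND T AND F → false.
(3) no delinquency — not satisfied.
Overall: F OR F OR F → false.
Exception (returns current) — not satisfied.
Result: main false OR exception false → false.

No — not exempt.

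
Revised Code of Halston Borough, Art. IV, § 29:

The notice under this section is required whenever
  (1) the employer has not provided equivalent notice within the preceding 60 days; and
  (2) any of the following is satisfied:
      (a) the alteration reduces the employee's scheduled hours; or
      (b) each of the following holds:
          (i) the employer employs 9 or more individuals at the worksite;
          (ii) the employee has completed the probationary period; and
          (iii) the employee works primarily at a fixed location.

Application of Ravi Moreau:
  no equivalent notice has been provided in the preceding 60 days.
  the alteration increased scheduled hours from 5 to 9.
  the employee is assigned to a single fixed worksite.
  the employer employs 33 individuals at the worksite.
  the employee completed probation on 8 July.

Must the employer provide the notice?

Yes — required.

(1) no recent notice — satisfied.
(a) hours reduced — not met.
(i) ≥ 9 at site — satisfied.
(ii) past probation — satisfied.
(iii) fixed location — holds.
So (b) is satisfied (T AND T AND T).
So (2) is satisfied (F OR T).
So Overall is satisfied (T AND T).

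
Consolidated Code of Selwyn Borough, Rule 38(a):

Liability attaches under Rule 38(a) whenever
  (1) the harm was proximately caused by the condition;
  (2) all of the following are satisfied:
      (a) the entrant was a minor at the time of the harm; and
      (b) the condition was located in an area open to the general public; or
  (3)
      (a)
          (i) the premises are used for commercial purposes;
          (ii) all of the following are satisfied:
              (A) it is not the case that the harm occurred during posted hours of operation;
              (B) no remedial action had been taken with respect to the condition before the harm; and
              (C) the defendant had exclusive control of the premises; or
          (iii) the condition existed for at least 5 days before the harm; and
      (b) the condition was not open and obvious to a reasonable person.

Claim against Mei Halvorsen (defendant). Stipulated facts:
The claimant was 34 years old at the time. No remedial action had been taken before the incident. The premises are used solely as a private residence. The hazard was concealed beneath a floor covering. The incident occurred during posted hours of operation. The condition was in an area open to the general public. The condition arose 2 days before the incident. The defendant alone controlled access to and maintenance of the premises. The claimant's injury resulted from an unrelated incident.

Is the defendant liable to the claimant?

(1) proximate cause — fails.
(a) entrant a minor — fails.
(b) public area — satisfied.
(2): F AND T → false.
(i) commercial use — not satisfied.
(A) not (during posted hours) — not met.
(B) no remedial action — satisfied.
(C) exclusive control — holds.
(ii) = F AND T AND T = false.
(iii) condition ≥5 days old — fails.
(a) = F OR F OR F = false.
(b) not open/obvious — met.
So (3) is not satisfied (F AND T).
Overall: F OR F OR F → false.

No — not liable.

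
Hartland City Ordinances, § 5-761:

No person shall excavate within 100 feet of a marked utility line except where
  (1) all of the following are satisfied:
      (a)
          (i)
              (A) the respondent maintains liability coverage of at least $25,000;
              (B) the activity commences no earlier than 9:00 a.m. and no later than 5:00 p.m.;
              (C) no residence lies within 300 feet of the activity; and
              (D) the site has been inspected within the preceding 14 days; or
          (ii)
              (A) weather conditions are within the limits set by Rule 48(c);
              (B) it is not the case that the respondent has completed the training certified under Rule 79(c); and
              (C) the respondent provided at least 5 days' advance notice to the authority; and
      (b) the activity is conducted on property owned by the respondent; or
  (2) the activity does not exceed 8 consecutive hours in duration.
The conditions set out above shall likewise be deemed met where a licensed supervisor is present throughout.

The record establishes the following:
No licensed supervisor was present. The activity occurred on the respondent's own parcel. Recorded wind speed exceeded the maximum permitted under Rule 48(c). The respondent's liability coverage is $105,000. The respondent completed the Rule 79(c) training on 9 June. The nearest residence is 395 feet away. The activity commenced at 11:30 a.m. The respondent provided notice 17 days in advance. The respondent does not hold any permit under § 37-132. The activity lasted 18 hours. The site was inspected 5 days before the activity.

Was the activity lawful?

(A) coverage ≥ $25,000 — met.
(B) start within hours — holds.
(C) no residence in 300 ft — satisfied.
(D) site inspected — met.
(i) = T AND T AND T AND T = true.
(A) weather ok — not satisfied.
(B) not (training certified) — not met.
(C) ≥5 days' notice — satisfied.
So (ii) is not satisfied (F AND F AND T).
So (a) is satisfied (T OR F).
(b) own property — satisfied.
So (1) is satisfied (T AND T).
(2) ≤ 8 hrs duration — not satisfied.
Overall = T OR F = true.
Exception (supervisor present) — not satisfied.
Result: main true OR exception false → true.

Yes — lawful.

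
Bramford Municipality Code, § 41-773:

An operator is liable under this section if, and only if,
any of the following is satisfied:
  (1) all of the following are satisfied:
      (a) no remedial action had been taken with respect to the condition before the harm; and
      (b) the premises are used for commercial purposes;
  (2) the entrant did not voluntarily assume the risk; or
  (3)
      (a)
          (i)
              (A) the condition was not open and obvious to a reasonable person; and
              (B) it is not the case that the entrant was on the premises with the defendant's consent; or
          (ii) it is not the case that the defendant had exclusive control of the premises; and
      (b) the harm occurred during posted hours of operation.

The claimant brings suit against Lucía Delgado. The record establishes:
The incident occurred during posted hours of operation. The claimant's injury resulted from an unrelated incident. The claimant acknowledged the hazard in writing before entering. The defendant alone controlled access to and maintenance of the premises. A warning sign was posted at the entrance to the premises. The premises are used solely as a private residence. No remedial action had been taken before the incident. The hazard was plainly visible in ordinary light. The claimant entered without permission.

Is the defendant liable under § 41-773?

(a) no remedial action — met.
(b) commercial use — not met.
(1): T AND F → false.
(2) no assumed risk — fails.
(A) not open/obvious — fails.
(B) not (consent to enter) — met.
(i): F AND T → false.
(ii) not (exclusive control) — fails.
So (a) is not satisfied (F OR F).
(b) during posted hours — holds.
(3): F AND T → false.
Overall: F OR F OR F → false.

No — not liable.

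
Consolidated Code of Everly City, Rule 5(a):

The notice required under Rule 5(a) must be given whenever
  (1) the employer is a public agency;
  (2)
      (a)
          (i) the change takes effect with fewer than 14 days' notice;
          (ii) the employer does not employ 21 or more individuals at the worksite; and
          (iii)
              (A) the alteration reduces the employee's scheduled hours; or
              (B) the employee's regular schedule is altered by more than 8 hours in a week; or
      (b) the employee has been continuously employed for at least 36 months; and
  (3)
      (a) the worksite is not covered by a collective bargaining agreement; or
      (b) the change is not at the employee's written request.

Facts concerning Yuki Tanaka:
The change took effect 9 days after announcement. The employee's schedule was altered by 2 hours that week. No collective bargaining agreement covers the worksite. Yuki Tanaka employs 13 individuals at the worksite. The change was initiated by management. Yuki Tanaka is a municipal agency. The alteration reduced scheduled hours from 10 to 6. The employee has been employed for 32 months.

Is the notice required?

(1) public agency — satisfied.
(i) < 14 days' notice — holds.
(ii) not (≥ 21 at site) — met.
(A) hours reduced — satisfied.
(B) schedule shift > 8h — not met.
(iii) = T OR F = true.
(a) = T AND T AND T = true.
(b) tenure ≥ 36 mo. — not satisfied.
(2) = T OR F = true.
(a) no CBA — holds.
(b) not employee-requested — holds.
(3): T OR T → true.
So Overall is satisfied (T AND T AND T).

Yes — required.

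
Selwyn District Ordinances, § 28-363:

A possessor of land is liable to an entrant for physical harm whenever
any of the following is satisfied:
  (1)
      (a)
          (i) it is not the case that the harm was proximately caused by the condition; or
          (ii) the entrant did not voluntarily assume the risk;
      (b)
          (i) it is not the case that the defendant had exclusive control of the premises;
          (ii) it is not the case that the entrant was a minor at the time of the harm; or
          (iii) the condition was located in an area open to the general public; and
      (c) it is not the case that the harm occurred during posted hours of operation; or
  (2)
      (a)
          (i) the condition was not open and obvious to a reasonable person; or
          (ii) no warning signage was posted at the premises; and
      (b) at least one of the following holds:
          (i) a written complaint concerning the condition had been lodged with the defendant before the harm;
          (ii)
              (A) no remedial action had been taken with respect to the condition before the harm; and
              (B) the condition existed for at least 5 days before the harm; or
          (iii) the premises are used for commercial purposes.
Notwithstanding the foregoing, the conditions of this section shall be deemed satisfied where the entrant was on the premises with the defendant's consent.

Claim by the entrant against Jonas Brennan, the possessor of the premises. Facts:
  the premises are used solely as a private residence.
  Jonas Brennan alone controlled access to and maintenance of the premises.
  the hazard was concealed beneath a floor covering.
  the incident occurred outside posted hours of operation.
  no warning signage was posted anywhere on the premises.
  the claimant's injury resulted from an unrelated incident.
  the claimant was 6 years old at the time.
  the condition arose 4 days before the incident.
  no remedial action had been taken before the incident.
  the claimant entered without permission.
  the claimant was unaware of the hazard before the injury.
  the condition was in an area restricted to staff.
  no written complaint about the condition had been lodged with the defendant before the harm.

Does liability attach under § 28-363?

(i) not (proximate cause) — holds.
(ii) no assumed risk — met.
So (a) is satisfied (T OR T).
(i) not (exclusive control) — fails.
(ii) not (entrant a minor) — not met.
(iii) public area — fails.
(b): F OR F OR F → false.
(c) not (during posted hours) — satisfied.
So (1) is not satisfied (T AND F AND T).
(i) not open/obvious — met.
(ii) no signage posted — met.
(a): T OR T → true.
(i) complaint lodged — fails.
(A) no remedial action — holds.
(B) condition ≥5 days old — not satisfied.
So (ii) is not satisfied (T AND F).
(iii) commercial use — fails.
(b): F OR F OR F → false.
(2): T AND F → false.
Overall = F OR F = false.
Exception (consent to enter) — not satisfied.
Result: main false OR exception false → false.

No — not liable.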